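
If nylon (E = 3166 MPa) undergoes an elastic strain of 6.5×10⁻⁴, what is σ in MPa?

2.06 MPa

E = 3166 MPa = 3.166 GPa.
σ = E·ε = 3166 MPa × 6.5×10⁻⁴ = 2.06 MPa.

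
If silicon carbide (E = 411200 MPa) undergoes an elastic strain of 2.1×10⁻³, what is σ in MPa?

E = 411200 MPa = 411.2 GPa.
σ = E·ε = 411200 MPa × 2.1×10⁻³ = 864 MPa.

864 MPa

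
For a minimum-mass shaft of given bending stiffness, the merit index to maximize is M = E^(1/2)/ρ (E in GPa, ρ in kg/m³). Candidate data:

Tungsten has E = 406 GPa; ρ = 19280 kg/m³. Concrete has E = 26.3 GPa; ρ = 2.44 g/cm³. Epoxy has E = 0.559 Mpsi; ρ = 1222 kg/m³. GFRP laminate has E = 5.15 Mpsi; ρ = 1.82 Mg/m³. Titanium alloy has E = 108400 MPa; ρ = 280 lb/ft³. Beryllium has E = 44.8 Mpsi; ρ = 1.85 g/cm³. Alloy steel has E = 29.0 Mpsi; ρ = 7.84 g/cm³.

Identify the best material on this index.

Putting every candidate on a common basis:
  tungsten: E = 406.0 GPa, ρ = 19280 kg/m³
  concrete: E = 26.30 GPa, ρ = 2440 kg/m³
  epoxy: E = 3.854 GPa, ρ = 1222 kg/m³
  GFRP laminate: E = 35.51 GPa, ρ = 1820 kg/m³
  titanium alloy: E = 108.4 GPa, ρ = 4485 kg/m³
  beryllium: E = 308.9 GPa, ρ = 1850 kg/m³
  alloy steel: E = 199.9 GPa, ρ = 7840 kg/m³
  beryllium: M = 9.50×10⁻³
  GFRP laminate: M = 3.27×10⁻³
  titanium alloy: M = 2.32×10⁻³
  concrete: M = 2.10×10⁻³
  alloy steel: M = 1.80×10⁻³
  epoxy: M = 1.61×10⁻³
  tungsten: M = 1.05×10⁻³
Highest index: beryllium.

beryllium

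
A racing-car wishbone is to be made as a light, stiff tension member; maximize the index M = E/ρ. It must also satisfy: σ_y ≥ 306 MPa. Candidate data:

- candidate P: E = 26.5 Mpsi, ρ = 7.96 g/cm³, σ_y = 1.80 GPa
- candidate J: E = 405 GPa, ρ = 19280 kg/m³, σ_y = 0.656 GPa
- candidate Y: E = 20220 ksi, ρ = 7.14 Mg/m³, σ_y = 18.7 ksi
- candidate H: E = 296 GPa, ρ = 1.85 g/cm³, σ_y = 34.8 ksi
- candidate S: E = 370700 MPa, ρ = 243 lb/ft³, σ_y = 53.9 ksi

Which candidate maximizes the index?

candidate S

Screen on constraints: σ_y ≥ 306 MPa. Survivors: candidate P, candidate J, candidate S.
Putting every candidate on a common basis:
  candidate P: E = 182.7 GPa, ρ = 7960 kg/m³
  candidate J: E = 405.0 GPa, ρ = 19280 kg/m³
  candidate S: E = 370.7 GPa, ρ = 3892 kg/m³
  candidate S: M = 95.2 MN·m/kg
  candidate P: M = 23.0 MN·m/kg
  candidate J: M = 21.0 MN·m/kg
Candidate S ranks first.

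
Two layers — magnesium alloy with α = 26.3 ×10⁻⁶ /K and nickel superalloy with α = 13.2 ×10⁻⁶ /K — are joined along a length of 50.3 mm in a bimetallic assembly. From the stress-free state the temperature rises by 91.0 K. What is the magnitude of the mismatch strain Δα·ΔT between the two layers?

Δα = |26.3 − 13.2|×10⁻⁶/K = 13.1×10⁻⁶/K.
Mismatch strain = Δα·ΔT = 13.1×10⁻⁶ × 91.0 = 1.19×10⁻³.

1.19×10⁻³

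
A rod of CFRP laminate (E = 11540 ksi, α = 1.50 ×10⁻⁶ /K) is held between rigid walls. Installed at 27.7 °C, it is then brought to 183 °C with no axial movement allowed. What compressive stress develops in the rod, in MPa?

18.5 MPa

E = 11540 ksi = 79.57 GPa.
ΔT = 155.3 K. Constrained thermal stress σ = E·α·ΔT = 79.57×10³ MPa × 1.50×10⁻⁶ × 155.3 = 18.5 MPa (compressive).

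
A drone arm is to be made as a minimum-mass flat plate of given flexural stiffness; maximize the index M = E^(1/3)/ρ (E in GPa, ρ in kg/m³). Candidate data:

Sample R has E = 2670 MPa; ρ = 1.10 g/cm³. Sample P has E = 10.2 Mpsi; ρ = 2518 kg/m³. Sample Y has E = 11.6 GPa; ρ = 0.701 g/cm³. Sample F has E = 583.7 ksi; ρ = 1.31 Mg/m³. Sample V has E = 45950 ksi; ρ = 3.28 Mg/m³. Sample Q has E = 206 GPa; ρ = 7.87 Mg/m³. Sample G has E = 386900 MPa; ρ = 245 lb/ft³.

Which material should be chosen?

sample Y

Convert each candidate to consistent units, then evaluate M:
  sample R: E = 2.670 GPa, ρ = 1100 kg/m³
  sample P: E = 70.33 GPa, ρ = 2518 kg/m³
  sample Y: E = 11.60 GPa, ρ = 701.0 kg/m³
  sample F: E = 4.024 GPa, ρ = 1310 kg/m³
  sample V: E = 316.8 GPa, ρ = 3280 kg/m³
  sample Q: E = 206.0 GPa, ρ = 7870 kg/m³
  sample G: E = 386.9 GPa, ρ = 3925 kg/m³
  sample Y: M = 3.23×10⁻³
  sample V: M = 2.08×10⁻³
  sample G: M = 1.86×10⁻³
  sample P: M = 1.64×10⁻³
  sample R: M = 1.26×10⁻³
  sample F: M = 1.21×10⁻³
  sample Q: M = 0.750×10⁻³
Sample Y has the largest M.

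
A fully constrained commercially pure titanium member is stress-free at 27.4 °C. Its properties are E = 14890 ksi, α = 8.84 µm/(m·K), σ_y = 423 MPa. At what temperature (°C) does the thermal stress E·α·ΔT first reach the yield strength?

493 °C

E = 14890 ksi = 102.7 GPa.
E·α·ΔT = 423.0 MPa ⇒ ΔT = 423.0 / (102.7×10³ × 8.84×10⁻⁶) = 466.1 K.
T = 27.4 + 466.1 = 493.5 °C.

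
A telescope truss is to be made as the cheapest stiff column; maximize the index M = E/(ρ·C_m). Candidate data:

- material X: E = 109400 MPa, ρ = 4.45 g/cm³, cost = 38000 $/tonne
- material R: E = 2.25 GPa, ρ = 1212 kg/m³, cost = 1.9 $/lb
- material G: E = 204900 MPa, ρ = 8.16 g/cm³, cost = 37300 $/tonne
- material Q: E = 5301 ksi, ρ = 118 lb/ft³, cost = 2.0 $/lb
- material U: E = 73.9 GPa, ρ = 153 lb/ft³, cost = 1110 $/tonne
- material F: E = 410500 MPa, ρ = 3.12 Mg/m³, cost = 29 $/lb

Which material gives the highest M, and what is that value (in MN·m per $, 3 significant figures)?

material U, M = 27.2 MN·m per $

Normalizing units and computing the index:
  material X: E = 109.4 GPa, ρ = 4450 kg/m³, cost = 38.00 $/kg
  material R: E = 2.250 GPa, ρ = 1212 kg/m³, cost = 4.189 $/kg
  material G: E = 204.9 GPa, ρ = 8160 kg/m³, cost = 37.30 $/kg
  material Q: E = 36.55 GPa, ρ = 1890 kg/m³, cost = 4.409 $/kg
  material U: E = 73.90 GPa, ρ = 2451 kg/m³, cost = 1.110 $/kg
  material F: E = 410.5 GPa, ρ = 3120 kg/m³, cost = 63.93 $/kg
  material U: M = 27.2 MN·m per $
  material Q: M = 4.39 MN·m per $
  material F: M = 2.06 MN·m per $
  material G: M = 0.673 MN·m per $
  material X: M = 0.647 MN·m per $
  material R: M = 0.443 MN·m per $
Material U has the largest M.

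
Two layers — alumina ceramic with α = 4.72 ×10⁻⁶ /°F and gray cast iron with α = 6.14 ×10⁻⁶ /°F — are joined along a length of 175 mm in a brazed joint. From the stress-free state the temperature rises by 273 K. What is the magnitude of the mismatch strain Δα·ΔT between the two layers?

alumina ceramic: α = 4.72×10⁻⁶/°F × 9/5 = 8.50×10⁻⁶/K.
gray cast iron: α = 6.14×10⁻⁶/°F × 9/5 = 11.1×10⁻⁶/K.
Δα = |8.50 − 11.1|×10⁻⁶/K = 2.56×10⁻⁶/K.
Mismatch strain = Δα·ΔT = 2.56×10⁻⁶ × 273.0 = 6.98×10⁻⁴.

6.98×10⁻⁴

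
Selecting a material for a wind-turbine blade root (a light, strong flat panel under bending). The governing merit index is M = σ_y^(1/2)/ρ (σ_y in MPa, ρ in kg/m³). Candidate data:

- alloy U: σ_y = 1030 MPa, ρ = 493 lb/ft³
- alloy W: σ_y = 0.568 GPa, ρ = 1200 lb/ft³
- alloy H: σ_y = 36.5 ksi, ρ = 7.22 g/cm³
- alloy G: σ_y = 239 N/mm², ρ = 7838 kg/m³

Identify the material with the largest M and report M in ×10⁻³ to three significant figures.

Convert each candidate to consistent units, then evaluate M:
  alloy U: σ_y = 1030 MPa, ρ = 7897 kg/m³
  alloy W: σ_y = 568.0 MPa, ρ = 19220 kg/m³
  alloy H: σ_y = 251.7 MPa, ρ = 7220 kg/m³
  alloy G: σ_y = 239.0 MPa, ρ = 7838 kg/m³
  alloy U: M = 4.06×10⁻³
  alloy H: M = 2.20×10⁻³
  alloy G: M = 1.97×10⁻³
  alloy W: M = 1.24×10⁻³
Highest index: alloy U.

alloy U, M = 4.06×10⁻³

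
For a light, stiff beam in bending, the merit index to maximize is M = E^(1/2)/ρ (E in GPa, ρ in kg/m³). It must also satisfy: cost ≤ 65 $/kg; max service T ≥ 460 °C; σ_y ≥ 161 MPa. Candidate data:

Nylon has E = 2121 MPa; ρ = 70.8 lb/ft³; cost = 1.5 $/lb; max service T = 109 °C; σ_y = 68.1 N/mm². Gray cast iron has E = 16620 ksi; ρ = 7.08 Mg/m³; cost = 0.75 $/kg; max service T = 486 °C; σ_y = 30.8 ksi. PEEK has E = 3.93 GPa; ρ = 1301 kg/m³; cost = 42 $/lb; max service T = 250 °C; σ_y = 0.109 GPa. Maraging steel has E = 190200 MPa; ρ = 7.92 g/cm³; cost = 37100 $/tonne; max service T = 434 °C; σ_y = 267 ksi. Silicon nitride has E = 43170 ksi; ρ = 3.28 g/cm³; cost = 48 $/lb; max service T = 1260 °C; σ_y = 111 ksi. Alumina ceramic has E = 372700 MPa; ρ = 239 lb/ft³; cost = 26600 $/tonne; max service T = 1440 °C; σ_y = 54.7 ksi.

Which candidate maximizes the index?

Screen on constraints: cost ≤ 65 $/kg; max service T ≥ 460 °C; σ_y ≥ 161 MPa. Survivors: gray cast iron, alumina ceramic.
Normalizing units and computing the index:
  gray cast iron: E = 114.6 GPa, ρ = 7080 kg/m³
  alumina ceramic: E = 372.7 GPa, ρ = 3828 kg/m³
  alumina ceramic: M = 5.04×10⁻³
  gray cast iron: M = 1.51×10⁻³
Alumina ceramic has the largest M.

alumina ceramic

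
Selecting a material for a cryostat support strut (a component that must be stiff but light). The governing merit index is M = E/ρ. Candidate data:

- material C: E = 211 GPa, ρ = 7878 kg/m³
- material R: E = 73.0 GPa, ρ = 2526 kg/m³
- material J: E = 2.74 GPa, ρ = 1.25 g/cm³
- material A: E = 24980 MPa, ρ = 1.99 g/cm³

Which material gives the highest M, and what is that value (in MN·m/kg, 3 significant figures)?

material R, M = 28.9 MN·m/kg

Putting every candidate on a common basis:
  material C: E = 211.0 GPa, ρ = 7878 kg/m³
  material R: E = 73.00 GPa, ρ = 2526 kg/m³
  material J: E = 2.740 GPa, ρ = 1250 kg/m³
  material A: E = 24.98 GPa, ρ = 1990 kg/m³
  material R: M = 28.9 MN·m/kg
  material C: M = 26.8 MN·m/kg
  material A: M = 12.6 MN·m/kg
  material J: M = 2.19 MN·m/kg
Highest index: material R.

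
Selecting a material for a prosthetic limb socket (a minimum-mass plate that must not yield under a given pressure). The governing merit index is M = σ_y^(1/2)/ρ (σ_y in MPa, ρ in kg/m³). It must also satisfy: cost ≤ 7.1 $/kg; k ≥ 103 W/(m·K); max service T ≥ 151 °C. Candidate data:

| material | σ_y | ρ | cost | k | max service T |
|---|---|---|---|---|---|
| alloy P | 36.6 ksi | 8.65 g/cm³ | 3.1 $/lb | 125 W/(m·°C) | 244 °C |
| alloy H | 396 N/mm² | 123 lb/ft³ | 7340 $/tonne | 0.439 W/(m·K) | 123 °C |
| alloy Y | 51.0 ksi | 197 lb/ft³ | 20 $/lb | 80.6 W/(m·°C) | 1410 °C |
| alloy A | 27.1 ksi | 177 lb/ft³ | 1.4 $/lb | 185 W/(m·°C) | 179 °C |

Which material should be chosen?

alloy A

Screen on constraints: cost ≤ 7.1 $/kg; k ≥ 103 W/(m·K); max service T ≥ 151 °C. Survivors: alloy P, alloy A.
Putting every candidate on a common basis:
  alloy P: σ_y = 252.3 MPa, ρ = 8650 kg/m³
  alloy A: σ_y = 186.8 MPa, ρ = 2835 kg/m³
  alloy A: M = 4.82×10⁻³
  alloy P: M = 1.84×10⁻³
Alloy A has the largest M.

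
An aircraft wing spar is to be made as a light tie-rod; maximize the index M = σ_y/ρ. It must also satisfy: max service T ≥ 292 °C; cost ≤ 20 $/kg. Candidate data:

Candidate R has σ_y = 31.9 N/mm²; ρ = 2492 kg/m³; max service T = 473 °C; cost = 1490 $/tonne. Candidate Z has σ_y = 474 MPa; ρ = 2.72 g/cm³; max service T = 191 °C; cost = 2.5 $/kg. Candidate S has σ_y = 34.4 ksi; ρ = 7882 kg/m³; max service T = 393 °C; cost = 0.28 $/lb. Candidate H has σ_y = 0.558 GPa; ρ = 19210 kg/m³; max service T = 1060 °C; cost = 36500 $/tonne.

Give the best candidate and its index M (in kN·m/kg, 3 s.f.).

Screen on constraints: max service T ≥ 292 °C; cost ≤ 20 $/kg. Survivors: candidate R, candidate S.
Putting every candidate on a common basis:
  candidate R: σ_y = 31.90 MPa, ρ = 2492 kg/m³
  candidate S: σ_y = 237.2 MPa, ρ = 7882 kg/m³
  candidate S: M = 30.1 kN·m/kg
  candidate R: M = 12.8 kN·m/kg
Candidate S has the largest M.

candidate S, M = 30.1 kN·m/kg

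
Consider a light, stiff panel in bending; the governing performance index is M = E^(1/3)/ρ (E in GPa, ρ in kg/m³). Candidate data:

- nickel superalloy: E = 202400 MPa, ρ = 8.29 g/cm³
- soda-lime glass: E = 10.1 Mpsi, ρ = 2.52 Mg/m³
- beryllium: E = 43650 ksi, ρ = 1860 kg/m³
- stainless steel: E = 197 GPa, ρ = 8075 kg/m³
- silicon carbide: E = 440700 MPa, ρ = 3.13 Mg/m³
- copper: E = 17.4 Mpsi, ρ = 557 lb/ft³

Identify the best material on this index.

beryllium

Putting every candidate on a common basis:
  nickel superalloy: E = 202.4 GPa, ρ = 8290 kg/m³
  soda-lime glass: E = 69.64 GPa, ρ = 2520 kg/m³
  beryllium: E = 301.0 GPa, ρ = 1860 kg/m³
  stainless steel: E = 197.0 GPa, ρ = 8075 kg/m³
  silicon carbide: E = 440.7 GPa, ρ = 3130 kg/m³
  copper: E = 120.0 GPa, ρ = 8922 kg/m³
  beryllium: M = 3.60×10⁻³
  silicon carbide: M = 2.43×10⁻³
  soda-lime glass: M = 1.63×10⁻³
  stainless steel: M = 0.721×10⁻³
  nickel superalloy: M = 0.708×10⁻³
  copper: M = 0.553×10⁻³
Beryllium ranks first.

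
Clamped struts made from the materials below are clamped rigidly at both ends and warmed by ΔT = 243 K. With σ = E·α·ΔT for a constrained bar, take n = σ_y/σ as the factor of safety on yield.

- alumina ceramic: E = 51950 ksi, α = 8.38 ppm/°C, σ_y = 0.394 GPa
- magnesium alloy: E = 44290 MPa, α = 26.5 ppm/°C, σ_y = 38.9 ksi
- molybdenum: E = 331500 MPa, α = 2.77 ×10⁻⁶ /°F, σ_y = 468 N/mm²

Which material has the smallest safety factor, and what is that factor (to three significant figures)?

Per material, after unit conversion:
  alumina ceramic: E = 358.2, α = 8.38, σ_y = 394.0 → σ = 729 MPa, n = 0.540
  magnesium alloy: E = 44.29, α = 26.5, σ_y = 268.2 → σ = 285 MPa, n = 0.940
  molybdenum: E = 331.5, α = 4.99, σ_y = 468.0 → σ = 402 MPa, n = 1.17
Alumina ceramic has the lowest safety factor, n = 0.540.

alumina ceramic, n = 0.540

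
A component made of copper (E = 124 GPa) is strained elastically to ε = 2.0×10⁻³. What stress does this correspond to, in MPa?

248 MPa

σ = E·ε = 124000 MPa × 2.0×10⁻³ = 248 MPa.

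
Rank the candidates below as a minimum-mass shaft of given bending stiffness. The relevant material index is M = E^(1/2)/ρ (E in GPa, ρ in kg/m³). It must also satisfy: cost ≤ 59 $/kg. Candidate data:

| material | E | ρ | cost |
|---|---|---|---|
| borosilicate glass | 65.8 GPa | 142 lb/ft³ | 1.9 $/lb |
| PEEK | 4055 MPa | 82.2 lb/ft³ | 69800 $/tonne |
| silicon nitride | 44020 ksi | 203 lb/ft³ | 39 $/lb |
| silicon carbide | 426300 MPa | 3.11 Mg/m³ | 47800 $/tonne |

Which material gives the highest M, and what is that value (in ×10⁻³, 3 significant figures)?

silicon carbide, M = 6.64×10⁻³

Screen on constraints: cost ≤ 59 $/kg. Survivors: borosilicate glass, silicon carbide.
In SI units:
  borosilicate glass: E = 65.80 GPa, ρ = 2275 kg/m³
  silicon carbide: E = 426.3 GPa, ρ = 3110 kg/m³
  silicon carbide: M = 6.64×10⁻³
  borosilicate glass: M = 3.57×10⁻³
Silicon carbide has the largest M.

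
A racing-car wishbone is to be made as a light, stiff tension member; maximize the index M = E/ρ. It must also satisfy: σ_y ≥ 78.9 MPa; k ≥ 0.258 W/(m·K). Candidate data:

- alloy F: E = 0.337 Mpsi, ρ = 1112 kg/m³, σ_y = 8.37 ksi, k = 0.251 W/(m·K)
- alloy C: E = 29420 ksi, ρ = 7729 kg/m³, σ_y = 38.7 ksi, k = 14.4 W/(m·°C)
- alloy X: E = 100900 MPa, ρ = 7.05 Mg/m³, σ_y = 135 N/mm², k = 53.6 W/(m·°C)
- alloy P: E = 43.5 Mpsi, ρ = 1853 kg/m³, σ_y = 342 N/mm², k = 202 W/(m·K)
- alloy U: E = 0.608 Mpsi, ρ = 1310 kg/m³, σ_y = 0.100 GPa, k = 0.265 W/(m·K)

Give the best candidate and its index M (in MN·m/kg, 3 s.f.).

alloy P, M = 162 MN·m/kg

Screen on constraints: σ_y ≥ 78.9 MPa; k ≥ 0.258 W/(m·K). Survivors: alloy C, alloy X, alloy P, alloy U.
Putting every candidate on a common basis:
  alloy C: E = 202.8 GPa, ρ = 7729 kg/m³
  alloy X: E = 100.9 GPa, ρ = 7050 kg/m³
  alloy P: E = 299.9 GPa, ρ = 1853 kg/m³
  alloy U: E = 4.192 GPa, ρ = 1310 kg/m³
  alloy P: M = 162 MN·m/kg
  alloy C: M = 26.2 MN·m/kg
  alloy X: M = 14.3 MN·m/kg
  alloy U: M = 3.20 MN·m/kg
The maximum is for alloy P.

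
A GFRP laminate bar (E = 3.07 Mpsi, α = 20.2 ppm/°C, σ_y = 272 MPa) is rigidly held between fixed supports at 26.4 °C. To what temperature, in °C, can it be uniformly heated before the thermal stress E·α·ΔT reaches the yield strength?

E = 3.07 Mpsi = 21.17 GPa.
E·α·ΔT = 272.0 MPa ⇒ ΔT = 272.0 / (21.17×10³ × 20.2×10⁻⁶) = 636.2 K.
T = 26.4 + 636.2 = 662.6 °C.

663 °C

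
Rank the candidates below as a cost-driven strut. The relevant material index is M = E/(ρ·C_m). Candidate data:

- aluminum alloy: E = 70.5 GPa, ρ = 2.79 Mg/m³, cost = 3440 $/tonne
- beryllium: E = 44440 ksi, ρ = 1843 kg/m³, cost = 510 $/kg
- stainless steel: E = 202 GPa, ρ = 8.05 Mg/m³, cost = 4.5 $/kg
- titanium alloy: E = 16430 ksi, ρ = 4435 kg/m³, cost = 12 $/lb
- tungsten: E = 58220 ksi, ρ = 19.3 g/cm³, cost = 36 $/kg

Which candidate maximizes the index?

aluminum alloy

After converting to SI:
  aluminum alloy: E = 70.50 GPa, ρ = 2790 kg/m³, cost = 3.440 $/kg
  beryllium: E = 306.4 GPa, ρ = 1843 kg/m³, cost = 510.0 $/kg
  stainless steel: E = 202.0 GPa, ρ = 8050 kg/m³, cost = 4.500 $/kg
  titanium alloy: E = 113.3 GPa, ρ = 4435 kg/m³, cost = 26.46 $/kg
  tungsten: E = 401.4 GPa, ρ = 19300 kg/m³, cost = 36.00 $/kg
  aluminum alloy: M = 7.35 MN·m per $
  stainless steel: M = 5.58 MN·m per $
  titanium alloy: M = 0.966 MN·m per $
  tungsten: M = 0.578 MN·m per $
  beryllium: M = 0.326 MN·m per $
Aluminum alloy has the largest M.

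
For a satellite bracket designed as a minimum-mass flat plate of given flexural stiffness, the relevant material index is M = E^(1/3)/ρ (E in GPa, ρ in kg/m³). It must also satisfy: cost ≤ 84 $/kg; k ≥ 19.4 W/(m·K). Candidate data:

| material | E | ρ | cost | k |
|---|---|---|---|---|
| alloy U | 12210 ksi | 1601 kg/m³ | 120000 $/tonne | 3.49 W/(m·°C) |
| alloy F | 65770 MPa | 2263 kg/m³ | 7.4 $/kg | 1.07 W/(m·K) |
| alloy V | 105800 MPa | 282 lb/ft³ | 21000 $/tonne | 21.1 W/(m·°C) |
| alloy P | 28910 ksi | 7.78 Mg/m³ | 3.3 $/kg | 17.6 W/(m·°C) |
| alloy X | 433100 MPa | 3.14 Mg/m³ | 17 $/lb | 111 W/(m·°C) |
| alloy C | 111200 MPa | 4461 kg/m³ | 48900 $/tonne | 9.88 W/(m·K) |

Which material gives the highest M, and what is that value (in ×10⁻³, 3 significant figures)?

alloy X, M = 2.41×10⁻³

Screen on constraints: cost ≤ 84 $/kg; k ≥ 19.4 W/(m·K). Survivors: alloy V, alloy X.
Normalizing units and computing the index:
  alloy V: E = 105.8 GPa, ρ = 4517 kg/m³
  alloy X: E = 433.1 GPa, ρ = 3140 kg/m³
  alloy X: M = 2.41×10⁻³
  alloy V: M = 1.05×10⁻³
The maximum is for alloy X.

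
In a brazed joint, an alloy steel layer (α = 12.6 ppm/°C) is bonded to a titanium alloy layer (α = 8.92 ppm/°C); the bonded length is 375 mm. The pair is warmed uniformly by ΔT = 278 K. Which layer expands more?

α(alloy steel) = 12.6×10⁻⁶/K vs α(titanium alloy) = 8.92×10⁻⁶/K.
Higher α expands more for the same ΔT: alloy steel.

alloy steel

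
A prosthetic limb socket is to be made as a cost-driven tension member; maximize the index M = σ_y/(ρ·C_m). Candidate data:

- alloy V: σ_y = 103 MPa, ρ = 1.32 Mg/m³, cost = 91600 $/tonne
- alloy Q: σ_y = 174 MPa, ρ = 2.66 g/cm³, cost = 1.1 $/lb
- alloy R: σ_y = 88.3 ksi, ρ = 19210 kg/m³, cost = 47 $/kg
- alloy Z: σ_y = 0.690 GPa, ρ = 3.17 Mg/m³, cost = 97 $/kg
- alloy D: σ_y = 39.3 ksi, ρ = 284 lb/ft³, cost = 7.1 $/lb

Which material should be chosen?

Putting every candidate on a common basis:
  alloy V: σ_y = 103.0 MPa, ρ = 1320 kg/m³, cost = 91.60 $/kg
  alloy Q: σ_y = 174.0 MPa, ρ = 2660 kg/m³, cost = 2.425 $/kg
  alloy R: σ_y = 608.8 MPa, ρ = 19210 kg/m³, cost = 47.00 $/kg
  alloy Z: σ_y = 690.0 MPa, ρ = 3170 kg/m³, cost = 97.00 $/kg
  alloy D: σ_y = 271.0 MPa, ρ = 4549 kg/m³, cost = 15.65 $/kg
  alloy Q: M = 27.0 kN·m per $
  alloy D: M = 3.81 kN·m per $
  alloy Z: M = 2.24 kN·m per $
  alloy V: M = 0.852 kN·m per $
  alloy R: M = 0.674 kN·m per $
Highest index: alloy Q.

alloy Q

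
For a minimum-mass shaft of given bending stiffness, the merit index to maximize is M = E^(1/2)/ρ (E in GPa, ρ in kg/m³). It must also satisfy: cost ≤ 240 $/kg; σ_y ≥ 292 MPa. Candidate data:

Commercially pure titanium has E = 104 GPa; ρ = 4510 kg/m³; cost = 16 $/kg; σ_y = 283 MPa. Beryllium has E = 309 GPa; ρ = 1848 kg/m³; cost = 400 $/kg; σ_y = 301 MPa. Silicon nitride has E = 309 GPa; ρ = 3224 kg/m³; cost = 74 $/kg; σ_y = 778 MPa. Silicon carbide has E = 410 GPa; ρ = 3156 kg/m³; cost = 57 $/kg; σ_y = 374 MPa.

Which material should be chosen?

Screen on constraints: cost ≤ 240 $/kg; σ_y ≥ 292 MPa. Survivors: silicon nitride, silicon carbide.
Computing M directly (units already consistent):
  silicon carbide: M = 6.42×10⁻³
  silicon nitride: M = 5.45×10⁻³
Silicon carbide has the largest M.

silicon carbide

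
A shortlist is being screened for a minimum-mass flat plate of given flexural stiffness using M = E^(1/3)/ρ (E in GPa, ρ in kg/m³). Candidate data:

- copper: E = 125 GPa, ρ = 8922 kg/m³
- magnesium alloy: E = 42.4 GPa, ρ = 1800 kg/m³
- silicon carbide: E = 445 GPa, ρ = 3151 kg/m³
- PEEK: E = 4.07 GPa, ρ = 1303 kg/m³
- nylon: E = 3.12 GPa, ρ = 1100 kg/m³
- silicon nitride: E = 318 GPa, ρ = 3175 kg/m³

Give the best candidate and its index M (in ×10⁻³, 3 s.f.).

Computing M directly (units already consistent):
  silicon carbide: M = 2.42×10⁻³
  silicon nitride: M = 2.15×10⁻³
  magnesium alloy: M = 1.94×10⁻³
  nylon: M = 1.33×10⁻³
  PEEK: M = 1.23×10⁻³
  copper: M = 0.560×10⁻³
Highest index: silicon carbide.

silicon carbide, M = 2.42×10⁻³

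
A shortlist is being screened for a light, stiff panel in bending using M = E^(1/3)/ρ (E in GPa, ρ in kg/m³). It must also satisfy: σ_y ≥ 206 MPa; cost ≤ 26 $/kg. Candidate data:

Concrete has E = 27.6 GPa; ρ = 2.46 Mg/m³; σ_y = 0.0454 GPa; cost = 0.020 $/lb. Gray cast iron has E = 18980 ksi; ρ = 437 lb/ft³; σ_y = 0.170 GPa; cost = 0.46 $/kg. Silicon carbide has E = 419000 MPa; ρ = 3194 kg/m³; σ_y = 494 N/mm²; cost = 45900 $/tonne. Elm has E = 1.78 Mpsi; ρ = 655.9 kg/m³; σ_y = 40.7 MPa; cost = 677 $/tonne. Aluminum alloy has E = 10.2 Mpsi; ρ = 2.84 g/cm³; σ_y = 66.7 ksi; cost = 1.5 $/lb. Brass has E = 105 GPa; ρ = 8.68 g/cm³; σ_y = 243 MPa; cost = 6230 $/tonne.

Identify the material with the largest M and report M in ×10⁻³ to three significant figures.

Screen on constraints: σ_y ≥ 206 MPa; cost ≤ 26 $/kg. Survivors: aluminum alloy, brass.
Normalizing units and computing the index:
  aluminum alloy: E = 70.33 GPa, ρ = 2840 kg/m³
  brass: E = 105.0 GPa, ρ = 8680 kg/m³
  aluminum alloy: M = 1.45×10⁻³
  brass: M = 0.544×10⁻³
The maximum is for aluminum alloy.

aluminum alloy, M = 1.45×10⁻³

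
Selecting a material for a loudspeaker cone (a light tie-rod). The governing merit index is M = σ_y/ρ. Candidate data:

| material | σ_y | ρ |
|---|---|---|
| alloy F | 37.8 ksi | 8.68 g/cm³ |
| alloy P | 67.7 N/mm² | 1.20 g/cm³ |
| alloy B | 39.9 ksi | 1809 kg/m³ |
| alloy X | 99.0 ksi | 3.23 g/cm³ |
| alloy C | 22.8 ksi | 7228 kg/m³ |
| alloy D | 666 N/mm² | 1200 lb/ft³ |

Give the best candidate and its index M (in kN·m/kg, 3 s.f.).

Normalizing units and computing the index:
  alloy F: σ_y = 260.6 MPa, ρ = 8680 kg/m³
  alloy P: σ_y = 67.70 MPa, ρ = 1200 kg/m³
  alloy B: σ_y = 275.1 MPa, ρ = 1809 kg/m³
  alloy X: σ_y = 682.6 MPa, ρ = 3230 kg/m³
  alloy C: σ_y = 157.2 MPa, ρ = 7228 kg/m³
  alloy D: σ_y = 666.0 MPa, ρ = 19220 kg/m³
  alloy X: M = 211 kN·m/kg
  alloy B: M = 152 kN·m/kg
  alloy P: M = 56.4 kN·m/kg
  alloy D: M = 34.6 kN·m/kg
  alloy F: M = 30.0 kN·m/kg
  alloy C: M = 21.7 kN·m/kg
Alloy X has the largest M.

alloy X, M = 211 kN·m/kg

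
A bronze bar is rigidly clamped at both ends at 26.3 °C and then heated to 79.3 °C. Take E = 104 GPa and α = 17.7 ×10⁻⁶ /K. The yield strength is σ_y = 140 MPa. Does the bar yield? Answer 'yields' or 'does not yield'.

does not yield

ΔT = 53.00 K. Constrained thermal stress σ = E·α·ΔT = 104.0×10³ MPa × 17.7×10⁻⁶ × 53.00 = 97.6 MPa (compressive).
Compare to σ_y = 140 MPa: σ < σ_y, so it does not yield.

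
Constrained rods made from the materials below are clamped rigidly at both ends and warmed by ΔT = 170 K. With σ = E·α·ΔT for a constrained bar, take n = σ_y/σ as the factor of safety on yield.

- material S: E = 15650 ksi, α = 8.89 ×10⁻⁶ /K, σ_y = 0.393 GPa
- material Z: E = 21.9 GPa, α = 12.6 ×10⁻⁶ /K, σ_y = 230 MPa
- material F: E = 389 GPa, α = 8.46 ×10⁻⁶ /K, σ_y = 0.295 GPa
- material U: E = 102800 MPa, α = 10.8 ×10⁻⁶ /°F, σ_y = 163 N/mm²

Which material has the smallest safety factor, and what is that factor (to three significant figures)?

material U, n = 0.480

In consistent units (E in GPa, α in ×10⁻⁶/K, σ_y in MPa):
  material S: E = 107.9, α = 8.89, σ_y = 393.0 → σ = 163 MPa, n = 2.41
  material Z: E = 21.90, α = 12.6, σ_y = 230.0 → σ = 46.9 MPa, n = 4.90
  material F: E = 389.0, α = 8.46, σ_y = 295.0 → σ = 559 MPa, n = 0.527
  material U: E = 102.8, α = 19.4, σ_y = 163.0 → σ = 340 MPa, n = 0.480
Smallest n: material U with n = 0.480.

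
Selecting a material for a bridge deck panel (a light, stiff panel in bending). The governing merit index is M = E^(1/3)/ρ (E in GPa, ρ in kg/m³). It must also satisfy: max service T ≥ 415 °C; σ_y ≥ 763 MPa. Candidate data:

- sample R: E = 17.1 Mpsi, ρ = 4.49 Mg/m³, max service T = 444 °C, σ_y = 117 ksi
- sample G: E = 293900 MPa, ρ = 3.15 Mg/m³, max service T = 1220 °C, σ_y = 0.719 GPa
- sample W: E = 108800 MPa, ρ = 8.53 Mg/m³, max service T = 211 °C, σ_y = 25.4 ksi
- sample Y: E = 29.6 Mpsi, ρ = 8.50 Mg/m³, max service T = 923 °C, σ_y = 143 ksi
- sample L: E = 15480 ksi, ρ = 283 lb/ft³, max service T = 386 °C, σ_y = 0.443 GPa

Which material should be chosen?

sample R

Screen on constraints: max service T ≥ 415 °C; σ_y ≥ 763 MPa. Survivors: sample R, sample Y.
Putting every candidate on a common basis:
  sample R: E = 117.9 GPa, ρ = 4490 kg/m³
  sample Y: E = 204.1 GPa, ρ = 8500 kg/m³
  sample R: M = 1.09×10⁻³
  sample Y: M = 0.693×10⁻³
Sample R has the largest M.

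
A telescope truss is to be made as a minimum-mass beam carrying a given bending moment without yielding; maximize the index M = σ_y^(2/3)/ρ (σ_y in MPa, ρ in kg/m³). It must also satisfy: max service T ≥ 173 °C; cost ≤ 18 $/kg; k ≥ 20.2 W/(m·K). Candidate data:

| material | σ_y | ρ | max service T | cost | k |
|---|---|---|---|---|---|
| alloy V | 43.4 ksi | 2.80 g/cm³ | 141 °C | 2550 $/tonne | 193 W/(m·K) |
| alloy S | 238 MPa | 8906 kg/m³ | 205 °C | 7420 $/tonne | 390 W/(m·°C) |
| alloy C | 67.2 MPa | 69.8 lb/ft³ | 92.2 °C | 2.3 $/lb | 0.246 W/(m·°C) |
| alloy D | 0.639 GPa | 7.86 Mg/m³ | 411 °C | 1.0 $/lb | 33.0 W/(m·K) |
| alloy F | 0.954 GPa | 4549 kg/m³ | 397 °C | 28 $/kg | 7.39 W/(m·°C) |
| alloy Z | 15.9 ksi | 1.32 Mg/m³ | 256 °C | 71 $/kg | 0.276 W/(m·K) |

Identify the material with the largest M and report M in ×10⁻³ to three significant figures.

alloy D, M = 9.44×10⁻³

Screen on constraints: max service T ≥ 173 °C; cost ≤ 18 $/kg; k ≥ 20.2 W/(m·K). Survivors: alloy S, alloy D.
Convert each candidate to consistent units, then evaluate M:
  alloy S: σ_y = 238.0 MPa, ρ = 8906 kg/m³
  alloy D: σ_y = 639.0 MPa, ρ = 7860 kg/m³
  alloy D: M = 9.44×10⁻³
  alloy S: M = 4.31×10⁻³
Alloy D ranks first.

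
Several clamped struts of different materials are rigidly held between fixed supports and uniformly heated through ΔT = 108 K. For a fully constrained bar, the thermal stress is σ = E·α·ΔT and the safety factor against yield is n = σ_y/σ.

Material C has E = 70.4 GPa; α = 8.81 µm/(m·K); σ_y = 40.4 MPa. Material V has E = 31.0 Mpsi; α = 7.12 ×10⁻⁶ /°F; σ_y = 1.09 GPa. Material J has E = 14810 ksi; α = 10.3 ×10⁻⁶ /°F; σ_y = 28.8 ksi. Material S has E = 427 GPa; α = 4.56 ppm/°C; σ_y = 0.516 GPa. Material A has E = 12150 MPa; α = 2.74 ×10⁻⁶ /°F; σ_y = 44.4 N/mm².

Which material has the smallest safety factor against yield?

material C

Converting E to GPa, α to ×10⁻⁶/K, σ_y to MPa, then σ and n for each:
  material C: E = 70.40, α = 8.81, σ_y = 40.40 → σ = 67.0 MPa, n = 0.603
  material V: E = 213.7, α = 12.8, σ_y = 1090 → σ = 296 MPa, n = 3.68
  material J: E = 102.1, α = 18.5, σ_y = 198.6 → σ = 204 MPa, n = 0.971
  material S: E = 427.0, α = 4.56, σ_y = 516.0 → σ = 210 MPa, n = 2.45
  material A: E = 12.15, α = 4.93, σ_y = 44.40 → σ = 6.47 MPa, n = 6.86
Smallest n: material C with n = 0.603.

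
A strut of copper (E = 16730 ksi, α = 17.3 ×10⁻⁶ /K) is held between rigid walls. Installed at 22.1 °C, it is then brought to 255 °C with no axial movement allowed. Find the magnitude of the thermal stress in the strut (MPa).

E = 16730 ksi = 115.3 GPa.
ΔT = 232.9 K. Constrained thermal stress σ = E·α·ΔT = 115.3×10³ MPa × 17.3×10⁻⁶ × 232.9 = 465 MPa (compressive).

465 MPa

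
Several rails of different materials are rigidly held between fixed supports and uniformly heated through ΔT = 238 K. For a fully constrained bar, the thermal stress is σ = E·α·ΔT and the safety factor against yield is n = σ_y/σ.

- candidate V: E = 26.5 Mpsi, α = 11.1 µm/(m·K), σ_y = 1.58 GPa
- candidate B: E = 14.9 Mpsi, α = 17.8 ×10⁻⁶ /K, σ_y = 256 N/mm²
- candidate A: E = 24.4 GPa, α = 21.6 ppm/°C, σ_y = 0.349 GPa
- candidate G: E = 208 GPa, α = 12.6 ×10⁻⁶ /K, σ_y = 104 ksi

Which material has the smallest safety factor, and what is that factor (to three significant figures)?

In consistent units (E in GPa, α in ×10⁻⁶/K, σ_y in MPa):
  candidate V: E = 182.7, α = 11.1, σ_y = 1580 → σ = 483 MPa, n = 3.27
  candidate B: E = 102.7, α = 17.8, σ_y = 256.0 → σ = 435 MPa, n = 0.588
  candidate A: E = 24.40, α = 21.6, σ_y = 349.0 → σ = 125 MPa, n = 2.78
  candidate G: E = 208.0, α = 12.6, σ_y = 717.1 → σ = 624 MPa, n = 1.15
Smallest n: candidate B with n = 0.588.

candidate B, n = 0.588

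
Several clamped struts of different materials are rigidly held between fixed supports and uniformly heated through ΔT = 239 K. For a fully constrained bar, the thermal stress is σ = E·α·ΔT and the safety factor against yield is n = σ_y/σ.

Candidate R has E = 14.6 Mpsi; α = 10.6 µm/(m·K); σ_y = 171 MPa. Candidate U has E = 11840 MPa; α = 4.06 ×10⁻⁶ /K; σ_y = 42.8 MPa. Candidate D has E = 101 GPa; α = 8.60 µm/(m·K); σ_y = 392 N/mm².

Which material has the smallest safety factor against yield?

Converting E to GPa, α to ×10⁻⁶/K, σ_y to MPa, then σ and n for each:
  candidate R: E = 100.7, α = 10.6, σ_y = 171.0 → σ = 255 MPa, n = 0.671
  candidate U: E = 11.84, α = 4.06, σ_y = 42.80 → σ = 11.5 MPa, n = 3.73
  candidate D: E = 101.0, α = 8.60, σ_y = 392.0 → σ = 208 MPa, n = 1.89
The minimum is candidate R at n = 0.671.

candidate R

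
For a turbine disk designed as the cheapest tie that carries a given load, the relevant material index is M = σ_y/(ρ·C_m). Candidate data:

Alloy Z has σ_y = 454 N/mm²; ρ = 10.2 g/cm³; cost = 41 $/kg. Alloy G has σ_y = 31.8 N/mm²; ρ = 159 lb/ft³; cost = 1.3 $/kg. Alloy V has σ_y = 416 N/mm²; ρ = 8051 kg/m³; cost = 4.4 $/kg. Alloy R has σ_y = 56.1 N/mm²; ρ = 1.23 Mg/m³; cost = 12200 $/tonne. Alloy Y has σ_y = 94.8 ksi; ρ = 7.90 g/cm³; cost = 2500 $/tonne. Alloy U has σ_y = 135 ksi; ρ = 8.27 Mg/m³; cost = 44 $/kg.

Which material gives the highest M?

Convert each candidate to consistent units, then evaluate M:
  alloy Z: σ_y = 454.0 MPa, ρ = 10200 kg/m³, cost = 41.00 $/kg
  alloy G: σ_y = 31.80 MPa, ρ = 2547 kg/m³, cost = 1.300 $/kg
  alloy V: σ_y = 416.0 MPa, ρ = 8051 kg/m³, cost = 4.400 $/kg
  alloy R: σ_y = 56.10 MPa, ρ = 1230 kg/m³, cost = 12.20 $/kg
  alloy Y: σ_y = 653.6 MPa, ρ = 7900 kg/m³, cost = 2.500 $/kg
  alloy U: σ_y = 930.8 MPa, ρ = 8270 kg/m³, cost = 44.00 $/kg
  alloy Y: M = 33.1 kN·m per $
  alloy V: M = 11.7 kN·m per $
  alloy G: M = 9.60 kN·m per $
  alloy R: M = 3.74 kN·m per $
  alloy U: M = 2.56 kN·m per $
  alloy Z: M = 1.09 kN·m per $
The maximum is for alloy Y.

alloy Y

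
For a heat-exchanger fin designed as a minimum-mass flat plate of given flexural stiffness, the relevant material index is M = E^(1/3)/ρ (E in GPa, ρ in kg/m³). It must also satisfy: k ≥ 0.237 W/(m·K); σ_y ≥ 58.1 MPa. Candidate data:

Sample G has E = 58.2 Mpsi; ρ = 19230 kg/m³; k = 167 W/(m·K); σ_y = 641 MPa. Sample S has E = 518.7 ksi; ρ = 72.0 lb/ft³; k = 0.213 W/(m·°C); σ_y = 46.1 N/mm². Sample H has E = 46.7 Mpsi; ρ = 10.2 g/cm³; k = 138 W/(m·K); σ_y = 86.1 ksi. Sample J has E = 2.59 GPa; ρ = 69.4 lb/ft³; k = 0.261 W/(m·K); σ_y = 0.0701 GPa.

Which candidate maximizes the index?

sample J

Screen on constraints: k ≥ 0.237 W/(m·K); σ_y ≥ 58.1 MPa. Survivors: sample G, sample H, sample J.
Convert each candidate to consistent units, then evaluate M:
  sample G: E = 401.3 GPa, ρ = 19230 kg/m³
  sample H: E = 322.0 GPa, ρ = 10200 kg/m³
  sample J: E = 2.590 GPa, ρ = 1112 kg/m³
  sample J: M = 1.24×10⁻³
  sample H: M = 0.672×10⁻³
  sample G: M = 0.384×10⁻³
Highest index: sample J.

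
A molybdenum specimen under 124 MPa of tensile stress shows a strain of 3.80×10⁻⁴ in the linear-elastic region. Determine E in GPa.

326 GPa

E = σ/ε = 124 MPa / 3.80×10⁻⁴ = 326300 MPa = 326 GPa.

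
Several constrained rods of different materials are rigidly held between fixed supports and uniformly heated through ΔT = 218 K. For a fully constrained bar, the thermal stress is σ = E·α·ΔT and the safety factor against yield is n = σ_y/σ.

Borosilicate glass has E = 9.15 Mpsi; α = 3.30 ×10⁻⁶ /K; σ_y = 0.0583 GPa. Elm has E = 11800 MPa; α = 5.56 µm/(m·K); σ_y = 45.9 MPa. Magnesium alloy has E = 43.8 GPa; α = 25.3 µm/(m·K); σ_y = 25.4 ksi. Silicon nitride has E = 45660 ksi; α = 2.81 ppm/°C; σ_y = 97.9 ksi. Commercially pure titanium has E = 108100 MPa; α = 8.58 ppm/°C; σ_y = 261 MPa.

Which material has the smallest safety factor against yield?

Converting E to GPa, α to ×10⁻⁶/K, σ_y to MPa, then σ and n for each:
  borosilicate glass: E = 63.09, α = 3.30, σ_y = 58.30 → σ = 45.4 MPa, n = 1.28
  elm: E = 11.80, α = 5.56, σ_y = 45.90 → σ = 14.3 MPa, n = 3.21
  magnesium alloy: E = 43.80, α = 25.3, σ_y = 175.1 → σ = 242 MPa, n = 0.725
  silicon nitride: E = 314.8, α = 2.81, σ_y = 675.0 → σ = 193 MPa, n = 3.50
  commercially pure titanium: E = 108.1, α = 8.58, σ_y = 261.0 → σ = 202 MPa, n = 1.29
Magnesium alloy has the lowest safety factor, n = 0.725.

magnesium alloy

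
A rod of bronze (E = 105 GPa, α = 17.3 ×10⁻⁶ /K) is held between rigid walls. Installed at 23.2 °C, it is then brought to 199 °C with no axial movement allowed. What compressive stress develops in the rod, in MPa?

319 MPa

ΔT = 175.8 K. Constrained thermal stress σ = E·α·ΔT = 105.0×10³ MPa × 17.3×10⁻⁶ × 175.8 = 319 MPa (compressive).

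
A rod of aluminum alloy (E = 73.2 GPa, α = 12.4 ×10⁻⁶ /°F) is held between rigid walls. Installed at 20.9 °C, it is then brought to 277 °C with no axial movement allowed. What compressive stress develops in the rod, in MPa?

α = 12.4×10⁻⁶/°F × 9/5 = 22.3×10⁻⁶/K.
ΔT = 256.1 K. Constrained thermal stress σ = E·α·ΔT = 73.20×10³ MPa × 22.3×10⁻⁶ × 256.1 = 418 MPa (compressive).

418 MPa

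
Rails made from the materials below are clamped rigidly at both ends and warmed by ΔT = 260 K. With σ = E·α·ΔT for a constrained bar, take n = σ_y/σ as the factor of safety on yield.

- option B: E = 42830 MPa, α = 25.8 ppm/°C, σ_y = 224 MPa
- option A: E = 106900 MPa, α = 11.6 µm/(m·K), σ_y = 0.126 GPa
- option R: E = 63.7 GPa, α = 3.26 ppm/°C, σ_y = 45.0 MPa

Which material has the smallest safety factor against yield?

Converting E to GPa, α to ×10⁻⁶/K, σ_y to MPa, then σ and n for each:
  option B: E = 42.83, α = 25.8, σ_y = 224.0 → σ = 287 MPa, n = 0.780
  option A: E = 106.9, α = 11.6, σ_y = 126.0 → σ = 322 MPa, n = 0.391
  option R: E = 63.70, α = 3.26, σ_y = 45.00 → σ = 54.0 MPa, n = 0.833
The minimum is option A at n = 0.391.

option A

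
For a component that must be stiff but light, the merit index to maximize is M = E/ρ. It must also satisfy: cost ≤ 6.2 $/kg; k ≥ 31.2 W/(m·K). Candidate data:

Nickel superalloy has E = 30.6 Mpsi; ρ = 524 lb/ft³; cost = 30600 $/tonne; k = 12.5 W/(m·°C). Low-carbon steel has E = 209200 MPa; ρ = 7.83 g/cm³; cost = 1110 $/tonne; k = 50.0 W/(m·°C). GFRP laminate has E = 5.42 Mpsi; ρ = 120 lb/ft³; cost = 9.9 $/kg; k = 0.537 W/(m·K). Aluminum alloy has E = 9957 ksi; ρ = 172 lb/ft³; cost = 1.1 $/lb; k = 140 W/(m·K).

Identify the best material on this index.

Screen on constraints: cost ≤ 6.2 $/kg; k ≥ 31.2 W/(m·K). Survivors: low-carbon steel, aluminum alloy.
Putting every candidate on a common basis:
  low-carbon steel: E = 209.2 GPa, ρ = 7830 kg/m³
  aluminum alloy: E = 68.65 GPa, ρ = 2755 kg/m³
  low-carbon steel: M = 26.7 MN·m/kg
  aluminum alloy: M = 24.9 MN·m/kg
The maximum is for low-carbon steel.

low-carbon steel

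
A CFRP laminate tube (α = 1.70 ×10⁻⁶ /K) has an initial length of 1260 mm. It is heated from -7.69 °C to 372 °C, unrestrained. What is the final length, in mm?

1260.8 mm

ΔT = 372 − (-7.69) = 379.7 K.
ΔL = α·L₀·ΔT = 1.70×10⁻⁶ × 1260 mm × 379.7 K = 0.813 mm.
L = L₀ + ΔL = 1260 + 0.813 = 1260.8 mm.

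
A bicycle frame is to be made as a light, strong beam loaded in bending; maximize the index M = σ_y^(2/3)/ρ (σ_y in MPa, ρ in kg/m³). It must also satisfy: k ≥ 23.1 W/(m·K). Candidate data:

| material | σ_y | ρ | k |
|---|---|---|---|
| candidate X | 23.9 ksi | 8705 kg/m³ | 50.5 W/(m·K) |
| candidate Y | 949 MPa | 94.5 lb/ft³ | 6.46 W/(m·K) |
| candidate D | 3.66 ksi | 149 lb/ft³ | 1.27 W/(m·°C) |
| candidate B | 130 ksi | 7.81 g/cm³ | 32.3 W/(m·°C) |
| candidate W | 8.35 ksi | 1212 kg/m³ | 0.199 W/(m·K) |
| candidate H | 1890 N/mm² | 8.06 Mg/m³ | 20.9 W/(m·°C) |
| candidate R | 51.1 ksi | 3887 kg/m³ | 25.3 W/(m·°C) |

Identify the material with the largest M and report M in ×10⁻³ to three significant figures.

Screen on constraints: k ≥ 23.1 W/(m·K). Survivors: candidate X, candidate B, candidate R.
Normalizing units and computing the index:
  candidate X: σ_y = 164.8 MPa, ρ = 8705 kg/m³
  candidate B: σ_y = 896.3 MPa, ρ = 7810 kg/m³
  candidate R: σ_y = 352.3 MPa, ρ = 3887 kg/m³
  candidate R: M = 12.8×10⁻³
  candidate B: M = 11.9×10⁻³
  candidate X: M = 3.45×10⁻³
The maximum is for candidate R.

candidate R, M = 12.8×10⁻³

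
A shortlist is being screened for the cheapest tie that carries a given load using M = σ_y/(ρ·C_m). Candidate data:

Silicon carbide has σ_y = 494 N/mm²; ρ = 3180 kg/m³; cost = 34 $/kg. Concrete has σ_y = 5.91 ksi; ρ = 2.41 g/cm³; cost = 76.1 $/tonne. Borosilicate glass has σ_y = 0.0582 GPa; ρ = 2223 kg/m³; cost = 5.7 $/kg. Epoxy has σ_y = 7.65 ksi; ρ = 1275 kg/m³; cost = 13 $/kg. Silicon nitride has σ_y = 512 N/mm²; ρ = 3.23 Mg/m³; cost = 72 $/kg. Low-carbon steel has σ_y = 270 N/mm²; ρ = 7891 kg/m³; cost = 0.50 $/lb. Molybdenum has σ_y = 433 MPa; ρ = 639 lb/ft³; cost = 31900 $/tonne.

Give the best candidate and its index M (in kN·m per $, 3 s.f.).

concrete, M = 222 kN·m per $

After converting to SI:
  silicon carbide: σ_y = 494.0 MPa, ρ = 3180 kg/m³, cost = 34.00 $/kg
  concrete: σ_y = 40.75 MPa, ρ = 2410 kg/m³, cost = 0.07610 $/kg
  borosilicate glass: σ_y = 58.20 MPa, ρ = 2223 kg/m³, cost = 5.700 $/kg
  epoxy: σ_y = 52.74 MPa, ρ = 1275 kg/m³, cost = 13.00 $/kg
  silicon nitride: σ_y = 512.0 MPa, ρ = 3230 kg/m³, cost = 72.00 $/kg
  low-carbon steel: σ_y = 270.0 MPa, ρ = 7891 kg/m³, cost = 1.102 $/kg
  molybdenum: σ_y = 433.0 MPa, ρ = 10240 kg/m³, cost = 31.90 $/kg
  concrete: M = 222 kN·m per $
  low-carbon steel: M = 31.0 kN·m per $
  borosilicate glass: M = 4.59 kN·m per $
  silicon carbide: M = 4.57 kN·m per $
  epoxy: M = 3.18 kN·m per $
  silicon nitride: M = 2.20 kN·m per $
  molybdenum: M = 1.33 kN·m per $
Concrete ranks first.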